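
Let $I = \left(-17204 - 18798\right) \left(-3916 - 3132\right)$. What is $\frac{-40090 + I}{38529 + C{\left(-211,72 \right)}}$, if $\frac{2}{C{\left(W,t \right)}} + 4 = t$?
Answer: $\frac{8625868204}{1309987} \approx 6584.7$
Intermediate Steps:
$I = 253742096$ ($I = \left(-36002\right) \left(-7048\right) = 253742096$)
$C{\left(W,t \right)} = \frac{2}{-4 + t}$
$\frac{-40090 + I}{38529 + C{\left(-211,72 \right)}} = \frac{-40090 + 253742096}{38529 + \frac{2}{-4 + 72}} = \frac{253702006}{38529 + \frac{2}{68}} = \frac{253702006}{38529 + 2 \cdot \frac{1}{68}} = \frac{253702006}{38529 + \frac{1}{34}} = \frac{253702006}{\frac{1309987}{34}} = 253702006 \cdot \frac{34}{1309987} = \frac{8625868204}{1309987}$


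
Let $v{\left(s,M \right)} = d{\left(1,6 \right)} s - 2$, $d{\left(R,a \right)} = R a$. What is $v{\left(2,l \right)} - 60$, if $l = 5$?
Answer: $-50$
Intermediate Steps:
$v{\left(s,M \right)} = -2 + 6 s$ ($v{\left(s,M \right)} = 1 \cdot 6 s - 2 = 6 s - 2 = -2 + 6 s$)
$v{\left(2,l \right)} - 60 = \left(-2 + 6 \cdot 2\right) - 60 = \left(-2 + 12\right) - 60 = 10 - 60 = -50$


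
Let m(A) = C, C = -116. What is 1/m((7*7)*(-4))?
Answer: -1/116 ≈ -0.0086207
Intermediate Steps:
m(A) = -116
1/m((7*7)*(-4)) = 1/(-116) = -1/116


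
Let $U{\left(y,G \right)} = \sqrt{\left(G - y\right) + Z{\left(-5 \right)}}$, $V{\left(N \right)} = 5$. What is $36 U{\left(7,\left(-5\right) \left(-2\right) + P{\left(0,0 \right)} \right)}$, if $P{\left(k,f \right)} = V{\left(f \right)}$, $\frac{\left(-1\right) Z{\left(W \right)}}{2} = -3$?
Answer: $36 \sqrt{14} \approx 134.7$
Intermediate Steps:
$Z{\left(W \right)} = 6$ ($Z{\left(W \right)} = \left(-2\right) \left(-3\right) = 6$)
$P{\left(k,f \right)} = 5$
$U{\left(y,G \right)} = \sqrt{6 + G - y}$ ($U{\left(y,G \right)} = \sqrt{\left(G - y\right) + 6} = \sqrt{6 + G - y}$)
$36 U{\left(7,\left(-5\right) \left(-2\right) + P{\left(0,0 \right)} \right)} = 36 \sqrt{6 + \left(\left(-5\right) \left(-2\right) + 5\right) - 7} = 36 \sqrt{6 + \left(10 + 5\right) - 7} = 36 \sqrt{6 + 15 - 7} = 36 \sqrt{14}$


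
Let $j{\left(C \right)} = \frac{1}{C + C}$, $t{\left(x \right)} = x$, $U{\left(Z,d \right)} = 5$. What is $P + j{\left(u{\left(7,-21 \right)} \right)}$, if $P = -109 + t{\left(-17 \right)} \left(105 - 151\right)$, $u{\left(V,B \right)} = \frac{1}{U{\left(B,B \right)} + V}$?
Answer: $679$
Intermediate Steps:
$u{\left(V,B \right)} = \frac{1}{5 + V}$
$j{\left(C \right)} = \frac{1}{2 C}$
$P = 673$ ($P = -109 - 17 \left(105 - 151\right) = -109 - -782 = -109 + 782 = 673$)
$P + j{\left(u{\left(7,-21 \right)} \right)} = 673 + \frac{1}{2 \frac{1}{5 + 7}} = 673 + \frac{1}{2 \cdot \frac{1}{12}} = 673 + \frac{\frac{1}{\frac{1}{12}}}{2} = 673 + \frac{1}{2} \cdot 12 = 673 + 6 = 679$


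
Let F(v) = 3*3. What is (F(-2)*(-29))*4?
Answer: -1044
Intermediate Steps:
F(v) = 9
(F(-2)*(-29))*4 = (9*(-29))*4 = -261*4 = -1044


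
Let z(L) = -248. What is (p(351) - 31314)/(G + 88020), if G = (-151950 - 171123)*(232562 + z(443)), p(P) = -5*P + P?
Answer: 5453/12509048817 ≈ 4.3592e-7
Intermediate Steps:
p(P) = -4*P
G = -75054380922 (G = (-151950 - 171123)*(232562 - 248) = -323073*232314 = -75054380922)
(p(351) - 31314)/(G + 88020) = (-4*351 - 31314)/(-75054380922 + 88020) = (-1404 - 31314)/(-75054292902) = -32718*(-1/75054292902) = 5453/12509048817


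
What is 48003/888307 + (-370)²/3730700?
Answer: 3006940204/33140069249 ≈ 0.090734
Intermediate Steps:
48003/888307 + (-370)²/3730700 = 48003*(1/888307) + 136900*(1/3730700) = 48003/888307 + 1369/37307 = 3006940204/33140069249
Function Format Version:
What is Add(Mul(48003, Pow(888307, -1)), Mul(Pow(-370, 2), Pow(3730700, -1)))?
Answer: Rational(3006940204, 33140069249) ≈ 0.090734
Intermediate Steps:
Add(Mul(48003, Pow(888307, -1)), Mul(Pow(-370, 2), Pow(3730700, -1))) = Add(Mul(48003, Rational(1, 888307)), Mul(136900, Rational(1, 3730700))) = Add(Rational(48003, 888307), Rational(1369, 37307)) = Rational(3006940204, 33140069249)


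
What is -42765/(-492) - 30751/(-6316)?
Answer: 5942359/64739 ≈ 91.789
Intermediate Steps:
-42765/(-492) - 30751/(-6316) = -42765*(-1/492) - 30751*(-1/6316) = 14255/164 + 30751/6316 = 5942359/64739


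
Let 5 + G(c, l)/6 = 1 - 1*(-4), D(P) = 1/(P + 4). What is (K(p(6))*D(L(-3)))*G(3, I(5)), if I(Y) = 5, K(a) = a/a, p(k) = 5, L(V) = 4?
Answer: 0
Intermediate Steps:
K(a) = 1
D(P) = 1/(4 + P)
G(c, l) = 0 (G(c, l) = -30 + 6*(1 - 1*(-4)) = -30 + 6*(1 + 4) = -30 + 6*5 = -30 + 30 = 0)
(K(p(6))*D(L(-3)))*G(3, I(5)) = (1/(4 + 4))*0 = (1/8)*0 = 0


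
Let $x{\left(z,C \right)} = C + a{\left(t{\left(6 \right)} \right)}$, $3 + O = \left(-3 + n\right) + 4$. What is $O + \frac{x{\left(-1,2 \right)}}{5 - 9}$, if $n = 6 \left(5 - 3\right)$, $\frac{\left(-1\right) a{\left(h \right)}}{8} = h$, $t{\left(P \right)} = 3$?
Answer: $\frac{31}{2} \approx 15.5$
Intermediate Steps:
$a{\left(h \right)} = - 8 h$
$n = 12$ ($n = 6 \cdot 2 = 12$)
$O = 10$ ($O = -3 + \left(\left(-3 + 12\right) + 4\right) = -3 + \left(9 + 4\right) = -3 + 13 = 10$)
$x{\left(z,C \right)} = -24 + C$ ($x{\left(z,C \right)} = C - 24 = -24 + C$)
$O + \frac{x{\left(-1,2 \right)}}{5 - 9} = 10 + \frac{-24 + 2}{5 - 9} = 10 - \frac{22}{-4} = 10 - - \frac{11}{2} = 10 + \frac{11}{2} = \frac{31}{2}$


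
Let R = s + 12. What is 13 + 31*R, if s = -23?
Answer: -328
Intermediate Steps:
R = -11 (R = -23 + 12 = -11)
13 + 31*R = 13 + 31*(-11) = 13 - 341 = -328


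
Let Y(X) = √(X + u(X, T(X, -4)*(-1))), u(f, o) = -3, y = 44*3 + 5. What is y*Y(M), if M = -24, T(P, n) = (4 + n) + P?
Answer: 411*I*√3 ≈ 711.87*I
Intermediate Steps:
T(P, n) = 4 + P + n
y = 137 (y = 132 + 5 = 137)
Y(X) = √(-3 + X) (Y(X) = √(X - 3) = √(-3 + X))
y*Y(M) = 137*√(-3 - 24) = 137*√(-27) = 137*(3*I*√3) = 411*I*√3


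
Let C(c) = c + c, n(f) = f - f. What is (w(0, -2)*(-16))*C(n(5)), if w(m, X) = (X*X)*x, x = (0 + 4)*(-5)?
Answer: 0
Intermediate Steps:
n(f) = 0
C(c) = 2*c
x = -20 (x = 4*(-5) = -20)
w(m, X) = -20*X**2 (w(m, X) = (X*X)*(-20) = X**2*(-20) = -20*X**2)
(w(0, -2)*(-16))*C(n(5)) = (-20*(-2)**2*(-16))*(2*0) = (-20*4*(-16))*0 = -80*(-16)*0 = 1280*0 = 0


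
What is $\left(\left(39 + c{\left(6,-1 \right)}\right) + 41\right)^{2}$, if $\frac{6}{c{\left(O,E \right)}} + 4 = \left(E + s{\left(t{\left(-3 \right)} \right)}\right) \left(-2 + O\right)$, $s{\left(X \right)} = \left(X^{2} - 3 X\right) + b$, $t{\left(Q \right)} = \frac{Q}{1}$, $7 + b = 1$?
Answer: $\frac{2569609}{400} \approx 6424.0$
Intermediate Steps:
$b = -6$ ($b = -7 + 1 = -6$)
$t{\left(Q \right)} = Q$ ($t{\left(Q \right)} = Q 1 = Q$)
$s{\left(X \right)} = -6 + X^{2} - 3 X$ ($s{\left(X \right)} = \left(X^{2} - 3 X\right) - 6 = -6 + X^{2} - 3 X$)
$c{\left(O,E \right)} = \frac{6}{-4 + \left(-2 + O\right) \left(12 + E\right)}$ ($c{\left(O,E \right)} = \frac{6}{-4 + \left(E - \left(-3 - 9\right)\right) \left(-2 + O\right)} = \frac{6}{-4 + \left(E + \left(-6 + 9 + 9\right)\right) \left(-2 + O\right)} = \frac{6}{-4 + \left(E + 12\right) \left(-2 + O\right)} = \frac{6}{-4 + \left(12 + E\right) \left(-2 + O\right)} = \frac{6}{-4 + \left(-2 + O\right) \left(12 + E\right)}$)
$\left(\left(39 + c{\left(6,-1 \right)}\right) + 41\right)^{2} = \left(\left(39 + \frac{6}{-28 - -2 + 12 \cdot 6 - 6}\right) + 41\right)^{2} = \left(\left(39 + \frac{6}{-28 + 2 + 72 - 6}\right) + 41\right)^{2} = \left(\left(39 + \frac{6}{40}\right) + 41\right)^{2} = \left(\left(39 + 6 \cdot \frac{1}{40}\right) + 41\right)^{2} = \left(\left(39 + \frac{3}{20}\right) + 41\right)^{2} = \left(\frac{783}{20} + 41\right)^{2} = \left(\frac{1603}{20}\right)^{2} = \frac{2569609}{400}$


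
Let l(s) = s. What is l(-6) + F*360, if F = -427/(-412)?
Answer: 37812/103 ≈ 367.11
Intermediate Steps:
F = 427/412 (F = -427*(-1/412) = 427/412 ≈ 1.0364)
l(-6) + F*360 = -6 + (427/412)*360 = -6 + 38430/103 = 37812/103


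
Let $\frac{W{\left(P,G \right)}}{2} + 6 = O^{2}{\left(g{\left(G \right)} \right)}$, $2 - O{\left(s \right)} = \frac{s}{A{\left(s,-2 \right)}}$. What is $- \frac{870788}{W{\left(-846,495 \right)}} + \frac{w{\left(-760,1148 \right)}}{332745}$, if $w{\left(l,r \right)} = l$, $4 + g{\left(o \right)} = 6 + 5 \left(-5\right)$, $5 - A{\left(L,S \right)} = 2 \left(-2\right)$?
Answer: $- \frac{2346978041426}{79526055} \approx -29512.0$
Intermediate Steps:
$A{\left(L,S \right)} = 9$ ($A{\left(L,S \right)} = 5 - 2 \left(-2\right) = 5 - -4 = 5 + 4 = 9$)
$g{\left(o \right)} = -23$ ($g{\left(o \right)} = -4 + \left(6 + 5 \left(-5\right)\right) = -4 + \left(6 - 25\right) = -4 - 19 = -23$)
$O{\left(s \right)} = 2 - \frac{s}{9}$
$W{\left(P,G \right)} = \frac{2390}{81}$ ($W{\left(P,G \right)} = -12 + 2 \left(2 - - \frac{23}{9}\right)^{2} = -12 + 2 \left(2 + \frac{23}{9}\right)^{2} = -12 + 2 \left(\frac{41}{9}\right)^{2} = -12 + 2 \cdot \frac{1681}{81} = -12 + \frac{3362}{81} = \frac{2390}{81}$)
$- \frac{870788}{W{\left(-846,495 \right)}} + \frac{w{\left(-760,1148 \right)}}{332745} = - \frac{870788}{\frac{2390}{81}} - \frac{760}{332745} = \left(-870788\right) \frac{81}{2390} - \frac{152}{66549} = - \frac{35266914}{1195} - \frac{152}{66549} = - \frac{2346978041426}{79526055}$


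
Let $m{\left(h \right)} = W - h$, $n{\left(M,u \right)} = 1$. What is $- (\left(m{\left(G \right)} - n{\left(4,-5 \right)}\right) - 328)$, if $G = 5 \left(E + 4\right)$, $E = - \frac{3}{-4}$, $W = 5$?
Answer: $\frac{1391}{4} \approx 347.75$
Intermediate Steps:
$E = \frac{3}{4}$ ($E = \left(-3\right) \left(- \frac{1}{4}\right) = \frac{3}{4} \approx 0.75$)
$G = \frac{95}{4}$ ($G = 5 \left(\frac{3}{4} + 4\right) = 5 \cdot \frac{19}{4} = \frac{95}{4} \approx 23.75$)
$m{\left(h \right)} = 5 - h$
$- (\left(m{\left(G \right)} - n{\left(4,-5 \right)}\right) - 328) = - (\left(\left(5 - \frac{95}{4}\right) - 1\right) - 328) = - (\left(- \frac{75}{4} - 1\right) - 328) = - (- \frac{79}{4} - 328) = \left(-1\right) \left(- \frac{1391}{4}\right) = \frac{1391}{4}$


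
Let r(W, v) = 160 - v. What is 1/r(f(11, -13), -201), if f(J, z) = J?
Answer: 1/361 ≈ 0.0027701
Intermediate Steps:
1/r(f(11, -13), -201) = 1/(160 - 1*(-201)) = 1/(160 + 201) = 1/361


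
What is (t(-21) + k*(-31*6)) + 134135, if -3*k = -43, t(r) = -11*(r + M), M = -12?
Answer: 131832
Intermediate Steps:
t(r) = 132 - 11*r (t(r) = -11*(r - 12) = -11*(-12 + r) = 132 - 11*r)
k = 43/3 (k = -⅓*(-43) = 43/3 ≈ 14.333)
(t(-21) + k*(-31*6)) + 134135 = ((132 - 11*(-21)) + 43*(-31*6)/3) + 134135 = ((132 + 231) + (43/3)*(-186)) + 134135 = (363 - 2666) + 134135 = -2303 + 134135 = 131832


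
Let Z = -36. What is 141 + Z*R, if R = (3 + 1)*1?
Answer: -3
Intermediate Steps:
R = 4 (R = 4*1 = 4)
141 + Z*R = 141 - 36*4 = 141 - 144 = -3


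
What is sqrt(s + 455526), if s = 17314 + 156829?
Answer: sqrt(629669) ≈ 793.52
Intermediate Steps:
s = 174143
sqrt(s + 455526) = sqrt(174143 + 455526) = sqrt(629669)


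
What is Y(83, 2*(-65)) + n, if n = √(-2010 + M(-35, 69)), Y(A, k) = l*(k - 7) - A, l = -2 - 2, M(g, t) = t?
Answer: 465 + I*√1941 ≈ 465.0 + 44.057*I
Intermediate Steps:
l = -4
Y(A, k) = 28 - A - 4*k (Y(A, k) = -4*(k - 7) - A = -4*(-7 + k) - A = (28 - 4*k) - A = 28 - A - 4*k)
n = I*√1941 (n = √(-2010 + 69) = √(-1941) = I*√1941 ≈ 44.057*I)
Y(83, 2*(-65)) + n = (28 - 1*83 - 8*(-65)) + I*√1941 = (28 - 83 - 4*(-130)) + I*√1941 = (28 - 83 + 520) + I*√1941 = 465 + I*√1941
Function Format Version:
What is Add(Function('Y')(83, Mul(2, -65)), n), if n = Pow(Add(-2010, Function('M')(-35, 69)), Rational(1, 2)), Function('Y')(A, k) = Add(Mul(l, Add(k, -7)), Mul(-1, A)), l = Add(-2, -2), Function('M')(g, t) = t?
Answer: Add(465, Mul(I, Pow(1941, Rational(1, 2)))) ≈ Add(465.00, Mul(44.057, I))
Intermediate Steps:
l = -4
Function('Y')(A, k) = Add(28, Mul(-1, A), Mul(-4, k)) (Function('Y')(A, k) = Add(Mul(-4, Add(k, -7)), Mul(-1, A)) = Add(Mul(-4, Add(-7, k)), Mul(-1, A)) = Add(Add(28, Mul(-4, k)), Mul(-1, A)) = Add(28, Mul(-1, A), Mul(-4, k)))
n = Mul(I, Pow(1941, Rational(1, 2))) (n = Pow(Add(-2010, 69), Rational(1, 2)) = Pow(-1941, Rational(1, 2)) = Mul(I, Pow(1941, Rational(1, 2))) ≈ Mul(44.057, I))
Add(Function('Y')(83, Mul(2, -65)), n) = Add(Add(28, Mul(-1, 83), Mul(-4, Mul(2, -65))), Mul(I, Pow(1941, Rational(1, 2)))) = Add(Add(28, -83, Mul(-4, -130)), Mul(I, Pow(1941, Rational(1, 2)))) = Add(Add(28, -83, 520), Mul(I, Pow(1941, Rational(1, 2)))) = Add(465, Mul(I, Pow(1941, Rational(1, 2))))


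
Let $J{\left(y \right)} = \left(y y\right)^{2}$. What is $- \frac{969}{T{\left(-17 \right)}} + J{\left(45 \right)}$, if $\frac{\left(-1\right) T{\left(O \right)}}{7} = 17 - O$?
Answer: $\frac{57408807}{14} \approx 4.1006 \cdot 10^{6}$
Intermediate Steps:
$T{\left(O \right)} = -119 + 7 O$ ($T{\left(O \right)} = - 7 \left(17 - O\right) = -119 + 7 O$)
$J{\left(y \right)} = y^{4}$ ($J{\left(y \right)} = \left(y^{2}\right)^{2} = y^{4}$)
$- \frac{969}{T{\left(-17 \right)}} + J{\left(45 \right)} = - \frac{969}{-119 + 7 \left(-17\right)} + 45^{4} = - \frac{969}{-119 - 119} + 4100625 = - \frac{969}{-238} + 4100625 = \left(-969\right) \left(- \frac{1}{238}\right) + 4100625 = \frac{57}{14} + 4100625 = \frac{57408807}{14}$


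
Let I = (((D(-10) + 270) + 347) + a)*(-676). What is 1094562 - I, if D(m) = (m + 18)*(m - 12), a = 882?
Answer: 1988910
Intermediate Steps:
D(m) = (-12 + m)*(18 + m) (D(m) = (18 + m)*(-12 + m) = (-12 + m)*(18 + m))
I = -894348 (I = ((((-216 + (-10)² + 6*(-10)) + 270) + 347) + 882)*(-676) = ((((-216 + 100 - 60) + 270) + 347) + 882)*(-676) = (((-176 + 270) + 347) + 882)*(-676) = ((94 + 347) + 882)*(-676) = (441 + 882)*(-676) = 1323*(-676) = -894348)
1094562 - I = 1094562 - 1*(-894348) = 1094562 + 894348 = 1988910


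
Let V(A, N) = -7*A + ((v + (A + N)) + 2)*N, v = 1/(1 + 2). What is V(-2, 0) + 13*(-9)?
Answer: -103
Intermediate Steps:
v = ⅓ (v = 1/3 = ⅓ ≈ 0.33333)
V(A, N) = -7*A + N*(7/3 + A + N) (V(A, N) = -7*A + ((⅓ + (A + N)) + 2)*N = -7*A + ((⅓ + A + N) + 2)*N = -7*A + (7/3 + A + N)*N = -7*A + N*(7/3 + A + N))
V(-2, 0) + 13*(-9) = (0² - 7*(-2) + (7/3)*0 - 2*0) + 13*(-9) = (0 + 14 + 0 + 0) - 117 = 14 - 117 = -103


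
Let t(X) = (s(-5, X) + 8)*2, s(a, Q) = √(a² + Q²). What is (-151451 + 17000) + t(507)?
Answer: -134435 + 2*√257074 ≈ -1.3342e+5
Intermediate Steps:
s(a, Q) = √(Q² + a²)
t(X) = 16 + 2*√(25 + X²) (t(X) = (√(X² + (-5)²) + 8)*2 = (√(X² + 25) + 8)*2 = (√(25 + X²) + 8)*2 = (8 + √(25 + X²))*2 = 16 + 2*√(25 + X²))
(-151451 + 17000) + t(507) = (-151451 + 17000) + (16 + 2*√(25 + 507²)) = -134451 + (16 + 2*√(25 + 257049)) = -134451 + (16 + 2*√257074) = -134435 + 2*√257074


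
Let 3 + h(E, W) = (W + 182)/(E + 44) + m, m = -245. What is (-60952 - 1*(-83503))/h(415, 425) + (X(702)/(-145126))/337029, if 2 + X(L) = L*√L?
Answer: -36162875141235574/395573136414225 - 351*√78/8151945109 ≈ -91.419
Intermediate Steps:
h(E, W) = -248 + (182 + W)/(44 + E) (h(E, W) = -3 + ((W + 182)/(E + 44) - 245) = -3 + ((182 + W)/(44 + E) - 245) = -3 + (-245 + (182 + W)/(44 + E)) = -248 + (182 + W)/(44 + E))
X(L) = -2 + L^(3/2) (X(L) = -2 + L*√L = -2 + L^(3/2))
(-60952 - 1*(-83503))/h(415, 425) + (X(702)/(-145126))/337029 = (-60952 - 1*(-83503))/(((-10730 + 425 - 248*415)/(44 + 415))) + ((-2 + 702^(3/2))/(-145126))/337029 = (-60952 + 83503)/(((-10730 + 425 - 102920)/459)) + ((-2 + 2106*√78)*(-1/145126))*(1/337029) = 22551/(((1/459)*(-113225))) + (1/72563 - 1053*√78/72563)*(1/337029) = 22551/(-113225/459) + (1/24455835327 - 351*√78/8151945109) = 22551*(-459/113225) + (1/24455835327 - 351*√78/8151945109) = -10350909/113225 + (1/24455835327 - 351*√78/8151945109) = -36162875141235574/395573136414225 - 351*√78/8151945109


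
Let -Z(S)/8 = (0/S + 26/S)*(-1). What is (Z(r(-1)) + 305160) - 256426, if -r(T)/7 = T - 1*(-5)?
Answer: 341086/7 ≈ 48727.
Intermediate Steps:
r(T) = -35 - 7*T (r(T) = -7*(T - 1*(-5)) = -7*(T + 5) = -7*(5 + T) = -35 - 7*T)
Z(S) = 208/S (Z(S) = -8*(0/S + 26/S)*(-1) = -8*(0 + 26/S)*(-1) = -8*26/S*(-1) = -(-208)/S = 208/S)
(Z(r(-1)) + 305160) - 256426 = (208/(-35 - 7*(-1)) + 305160) - 256426 = (208/(-35 + 7) + 305160) - 256426 = (208/(-28) + 305160) - 256426 = (208*(-1/28) + 305160) - 256426 = (-52/7 + 305160) - 256426 = 2136068/7 - 256426 = 341086/7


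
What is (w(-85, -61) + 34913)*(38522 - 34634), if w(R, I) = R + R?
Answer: 135080784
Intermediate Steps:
w(R, I) = 2*R
(w(-85, -61) + 34913)*(38522 - 34634) = (2*(-85) + 34913)*(38522 - 34634) = (-170 + 34913)*3888 = 34743*3888 = 135080784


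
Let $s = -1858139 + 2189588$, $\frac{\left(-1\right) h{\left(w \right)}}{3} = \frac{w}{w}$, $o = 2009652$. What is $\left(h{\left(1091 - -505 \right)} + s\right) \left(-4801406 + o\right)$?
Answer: $-925315696284$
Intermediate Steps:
$h{\left(w \right)} = -3$ ($h{\left(w \right)} = - 3 \frac{w}{w} = \left(-3\right) 1 = -3$)
$s = 331449$
$\left(h{\left(1091 - -505 \right)} + s\right) \left(-4801406 + o\right) = \left(-3 + 331449\right) \left(-4801406 + 2009652\right) = 331446 \left(-2791754\right) = -925315696284$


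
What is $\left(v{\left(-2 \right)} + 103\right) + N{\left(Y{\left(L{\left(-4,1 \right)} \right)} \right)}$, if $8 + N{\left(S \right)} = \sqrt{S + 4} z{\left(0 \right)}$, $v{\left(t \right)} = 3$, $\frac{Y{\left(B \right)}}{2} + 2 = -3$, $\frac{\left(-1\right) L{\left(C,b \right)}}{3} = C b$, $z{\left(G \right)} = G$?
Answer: $98$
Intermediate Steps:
$L{\left(C,b \right)} = - 3 C b$
$Y{\left(B \right)} = -10$ ($Y{\left(B \right)} = -4 + 2 \left(-3\right) = -4 - 6 = -10$)
$N{\left(S \right)} = -8$ ($N{\left(S \right)} = -8 + \sqrt{S + 4} \cdot 0 = -8 + \sqrt{4 + S} 0 = -8 + 0 = -8$)
$\left(v{\left(-2 \right)} + 103\right) + N{\left(Y{\left(L{\left(-4,1 \right)} \right)} \right)} = \left(3 + 103\right) - 8 = 106 - 8 = 98$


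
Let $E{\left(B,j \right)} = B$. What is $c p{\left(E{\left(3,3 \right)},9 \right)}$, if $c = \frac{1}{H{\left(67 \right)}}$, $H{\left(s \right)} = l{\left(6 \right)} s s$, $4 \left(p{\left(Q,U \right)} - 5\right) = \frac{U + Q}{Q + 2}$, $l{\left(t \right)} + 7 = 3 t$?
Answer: $\frac{28}{246895} \approx 0.00011341$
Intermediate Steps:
$l{\left(t \right)} = -7 + 3 t$
$p{\left(Q,U \right)} = 5 + \frac{Q + U}{4 \left(2 + Q\right)}$ ($p{\left(Q,U \right)} = 5 + \frac{\left(U + Q\right) \frac{1}{Q + 2}}{4} = 5 + \frac{\left(Q + U\right) \frac{1}{2 + Q}}{4} = 5 + \frac{\frac{1}{2 + Q} \left(Q + U\right)}{4} = 5 + \frac{Q + U}{4 \left(2 + Q\right)}$)
$H{\left(s \right)} = 11 s^{2}$ ($H{\left(s \right)} = \left(-7 + 3 \cdot 6\right) s s = \left(-7 + 18\right) s s = 11 s s = 11 s^{2}$)
$c = \frac{1}{49379}$ ($c = \frac{1}{11 \cdot 67^{2}} = \frac{1}{11 \cdot 4489} = \frac{1}{49379} \approx 2.0252 \cdot 10^{-5}$)
$c p{\left(E{\left(3,3 \right)},9 \right)} = \frac{\frac{1}{4} \frac{1}{2 + 3} \left(40 + 9 + 21 \cdot 3\right)}{49379} = \frac{\frac{1}{4} \cdot \frac{1}{5} \left(40 + 9 + 63\right)}{49379} = \frac{\frac{1}{4} \cdot \frac{1}{5} \cdot 112}{49379} = \frac{1}{49379} \cdot \frac{28}{5} = \frac{28}{246895}$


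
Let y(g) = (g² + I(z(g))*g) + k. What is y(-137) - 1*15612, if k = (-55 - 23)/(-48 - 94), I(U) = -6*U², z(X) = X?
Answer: 1095620564/71 ≈ 1.5431e+7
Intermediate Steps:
k = 39/71 (k = -78/(-142) = -78*(-1/142) = 39/71 ≈ 0.54930)
y(g) = 39/71 + g² - 6*g³ (y(g) = (g² + (-6*g²)*g) + 39/71 = (g² - 6*g³) + 39/71 = 39/71 + g² - 6*g³)
y(-137) - 1*15612 = (39/71 + (-137)² - 6*(-137)³) - 1*15612 = (39/71 + 18769 - 6*(-2571353)) - 15612 = (39/71 + 18769 + 15428118) - 15612 = 1096729016/71 - 15612 = 1095620564/71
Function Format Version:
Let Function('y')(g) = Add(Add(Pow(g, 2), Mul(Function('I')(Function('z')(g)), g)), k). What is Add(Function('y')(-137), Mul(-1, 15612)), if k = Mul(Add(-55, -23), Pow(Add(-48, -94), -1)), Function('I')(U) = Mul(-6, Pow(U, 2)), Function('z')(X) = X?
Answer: Rational(1095620564, 71) ≈ 1.5431e+7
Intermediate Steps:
k = Rational(39, 71) (k = Mul(-78, Pow(-142, -1)) = Mul(-78, Rational(-1, 142)) = Rational(39, 71) ≈ 0.54930)
Function('y')(g) = Add(Rational(39, 71), Pow(g, 2), Mul(-6, Pow(g, 3))) (Function('y')(g) = Add(Add(Pow(g, 2), Mul(Mul(-6, Pow(g, 2)), g)), Rational(39, 71)) = Add(Add(Pow(g, 2), Mul(-6, Pow(g, 3))), Rational(39, 71)) = Add(Rational(39, 71), Pow(g, 2), Mul(-6, Pow(g, 3))))
Add(Function('y')(-137), Mul(-1, 15612)) = Add(Add(Rational(39, 71), Pow(-137, 2), Mul(-6, Pow(-137, 3))), Mul(-1, 15612)) = Add(Add(Rational(39, 71), 18769, Mul(-6, -2571353)), -15612) = Add(Add(Rational(39, 71), 18769, 15428118), -15612) = Add(Rational(1096729016, 71), -15612) = Rational(1095620564, 71)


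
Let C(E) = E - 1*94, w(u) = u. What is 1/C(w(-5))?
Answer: -1/99 ≈ -0.010101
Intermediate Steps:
C(E) = -94 + E (C(E) = E - 94 = -94 + E)
1/C(w(-5)) = 1/(-94 - 5) = 1/(-99) = -1/99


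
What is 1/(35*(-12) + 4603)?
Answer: 1/4183 ≈ 0.00023906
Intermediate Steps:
1/(35*(-12) + 4603) = 1/(-420 + 4603) = 1/4183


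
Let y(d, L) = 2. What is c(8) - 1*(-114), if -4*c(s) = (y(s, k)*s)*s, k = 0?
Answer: 82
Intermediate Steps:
c(s) = -s²/2 (c(s) = -2*s*s/4 = -s²/2)
c(8) - 1*(-114) = -½*8² - 1*(-114) = -½*64 + 114 = -32 + 114 = 82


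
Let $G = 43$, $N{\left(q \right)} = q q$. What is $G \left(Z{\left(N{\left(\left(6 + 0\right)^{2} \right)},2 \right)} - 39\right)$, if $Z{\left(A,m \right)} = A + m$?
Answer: $54137$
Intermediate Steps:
$N{\left(q \right)} = q^{2}$
$G \left(Z{\left(N{\left(\left(6 + 0\right)^{2} \right)},2 \right)} - 39\right) = 43 \left(\left(\left(\left(6 + 0\right)^{2}\right)^{2} + 2\right) - 39\right) = 43 \left(\left(\left(6^{2}\right)^{2} + 2\right) - 39\right) = 43 \left(\left(36^{2} + 2\right) - 39\right) = 43 \left(\left(1296 + 2\right) - 39\right) = 43 \left(1298 - 39\right) = 43 \cdot 1259 = 54137$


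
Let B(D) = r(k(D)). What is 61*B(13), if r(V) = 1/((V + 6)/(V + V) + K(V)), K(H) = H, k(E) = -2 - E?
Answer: -610/147 ≈ -4.1497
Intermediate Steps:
r(V) = 1/(V + (6 + V)/(2*V)) (r(V) = 1/((V + 6)/(V + V) + V) = 1/((6 + V)/((2*V)) + V) = 1/((6 + V)*(1/(2*V)) + V) = 1/((6 + V)/(2*V) + V) = 1/(V + (6 + V)/(2*V)))
B(D) = 2*(-2 - D)/(4 - D + 2*(-2 - D)²) (B(D) = 2*(-2 - D)/(6 + (-2 - D) + 2*(-2 - D)²) = 2*(-2 - D)/(4 - D + 2*(-2 - D)²))
61*B(13) = 61*(2*(-2 - 1*13)/(4 - 1*13 + 2*(2 + 13)²)) = 61*(2*(-2 - 13)/(4 - 13 + 2*15²)) = 61*(2*(-15)/(4 - 13 + 2*225)) = 61*(2*(-15)/(4 - 13 + 450)) = 61*(2*(-15)/441) = 61*(2*(1/441)*(-15)) = 61*(-10/147) = -610/147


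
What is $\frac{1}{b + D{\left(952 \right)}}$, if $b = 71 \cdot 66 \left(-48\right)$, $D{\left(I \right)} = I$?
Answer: $- \frac{1}{223976} \approx -4.4648 \cdot 10^{-6}$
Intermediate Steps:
$b = -224928$ ($b = 4686 \left(-48\right) = -224928$)
$\frac{1}{b + D{\left(952 \right)}} = \frac{1}{-224928 + 952} = \frac{1}{-223976} = - \frac{1}{223976}$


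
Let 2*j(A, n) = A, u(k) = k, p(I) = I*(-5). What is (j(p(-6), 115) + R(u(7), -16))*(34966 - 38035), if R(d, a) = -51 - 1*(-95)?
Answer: -181071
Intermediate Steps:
p(I) = -5*I
j(A, n) = A/2
R(d, a) = 44 (R(d, a) = -51 + 95 = 44)
(j(p(-6), 115) + R(u(7), -16))*(34966 - 38035) = ((-5*(-6))/2 + 44)*(34966 - 38035) = ((½)*30 + 44)*(-3069) = (15 + 44)*(-3069) = 59*(-3069) = -181071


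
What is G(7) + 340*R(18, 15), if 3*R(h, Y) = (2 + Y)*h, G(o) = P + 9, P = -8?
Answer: 34681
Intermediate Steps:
G(o) = 1 (G(o) = -8 + 9 = 1)
R(h, Y) = h*(2 + Y)/3 (R(h, Y) = ((2 + Y)*h)/3 = (h*(2 + Y))/3 = h*(2 + Y)/3)
G(7) + 340*R(18, 15) = 1 + 340*((⅓)*18*(2 + 15)) = 1 + 340*((⅓)*18*17) = 1 + 340*102 = 1 + 34680 = 34681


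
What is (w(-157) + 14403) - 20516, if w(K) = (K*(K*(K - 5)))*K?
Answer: 626916553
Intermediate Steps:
w(K) = K**3*(-5 + K) (w(K) = (K*(K*(-5 + K)))*K = (K**2*(-5 + K))*K = K**3*(-5 + K))
(w(-157) + 14403) - 20516 = ((-157)**3*(-5 - 157) + 14403) - 20516 = (-3869893*(-162) + 14403) - 20516 = (626922666 + 14403) - 20516 = 626937069 - 20516 = 626916553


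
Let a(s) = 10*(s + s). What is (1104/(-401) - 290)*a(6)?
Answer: -14087280/401 ≈ -35130.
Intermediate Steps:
a(s) = 20*s (a(s) = 10*(2*s) = 20*s)
(1104/(-401) - 290)*a(6) = (1104/(-401) - 290)*(20*6) = (1104*(-1/401) - 290)*120 = (-1104/401 - 290)*120 = -117394/401*120 = -14087280/401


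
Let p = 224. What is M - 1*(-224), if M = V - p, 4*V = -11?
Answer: -11/4 ≈ -2.7500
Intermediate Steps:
V = -11/4 (V = (¼)*(-11) = -11/4 ≈ -2.7500)
M = -907/4 (M = -11/4 - 1*224 = -11/4 - 224 = -907/4 ≈ -226.75)
M - 1*(-224) = -907/4 - 1*(-224) = -907/4 + 224 = -11/4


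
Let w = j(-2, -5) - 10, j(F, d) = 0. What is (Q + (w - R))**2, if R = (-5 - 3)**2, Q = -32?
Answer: 11236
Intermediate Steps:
R = 64 (R = (-8)**2 = 64)
w = -10 (w = 0 - 10 = -10)
(Q + (w - R))**2 = (-32 + (-10 - 1*64))**2 = (-32 + (-10 - 64))**2 = (-32 - 74)**2 = (-106)**2 = 11236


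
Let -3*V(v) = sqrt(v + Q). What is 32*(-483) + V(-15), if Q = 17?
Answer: -15456 - sqrt(2)/3 ≈ -15456.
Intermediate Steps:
V(v) = -sqrt(17 + v)/3 (V(v) = -sqrt(v + 17)/3 = -sqrt(17 + v)/3)
32*(-483) + V(-15) = 32*(-483) - sqrt(17 - 15)/3 = -15456 - sqrt(2)/3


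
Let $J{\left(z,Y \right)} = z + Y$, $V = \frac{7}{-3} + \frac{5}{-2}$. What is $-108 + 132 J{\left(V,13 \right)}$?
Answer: $970$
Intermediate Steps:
$V = - \frac{29}{6}$ ($V = 7 \left(- \frac{1}{3}\right) + 5 \left(- \frac{1}{2}\right) = - \frac{7}{3} - \frac{5}{2} = - \frac{29}{6} \approx -4.8333$)
$J{\left(z,Y \right)} = Y + z$
$-108 + 132 J{\left(V,13 \right)} = -108 + 132 \left(13 - \frac{29}{6}\right) = -108 + 132 \cdot \frac{49}{6} = -108 + 1078 = 970$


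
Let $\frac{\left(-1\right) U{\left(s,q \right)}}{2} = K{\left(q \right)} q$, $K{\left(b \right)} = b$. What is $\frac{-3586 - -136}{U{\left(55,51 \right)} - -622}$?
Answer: $\frac{345}{458} \approx 0.75327$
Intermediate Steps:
$U{\left(s,q \right)} = - 2 q^{2}$ ($U{\left(s,q \right)} = - 2 q q = - 2 q^{2}$)
$\frac{-3586 - -136}{U{\left(55,51 \right)} - -622} = \frac{-3586 - -136}{- 2 \cdot 51^{2} - -622} = \frac{-3586 + 136}{\left(-2\right) 2601 + \left(\left(-1146 + 361\right) + 1407\right)} = - \frac{3450}{-5202 + \left(-785 + 1407\right)} = - \frac{3450}{-5202 + 622} = - \frac{3450}{-4580} = \left(-3450\right) \left(- \frac{1}{4580}\right) = \frac{345}{458}$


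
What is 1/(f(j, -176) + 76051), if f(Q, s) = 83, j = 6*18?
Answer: 1/76134 ≈ 1.3135e-5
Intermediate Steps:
j = 108
1/(f(j, -176) + 76051) = 1/(83 + 76051) = 1/76134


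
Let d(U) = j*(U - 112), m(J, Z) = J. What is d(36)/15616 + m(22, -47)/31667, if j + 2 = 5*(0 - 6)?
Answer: 604357/3863374 ≈ 0.15643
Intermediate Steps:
j = -32 (j = -2 + 5*(0 - 6) = -2 + 5*(-6) = -2 - 30 = -32)
d(U) = 3584 - 32*U (d(U) = -32*(U - 112) = -32*(-112 + U) = 3584 - 32*U)
d(36)/15616 + m(22, -47)/31667 = (3584 - 32*36)/15616 + 22/31667 = (3584 - 1152)*(1/15616) + 22*(1/31667) = 2432*(1/15616) + 22/31667 = 19/122 + 22/31667 = 604357/3863374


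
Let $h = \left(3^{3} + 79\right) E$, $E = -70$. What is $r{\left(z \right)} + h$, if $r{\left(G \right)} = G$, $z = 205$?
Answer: $-7215$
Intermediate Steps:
$h = -7420$ ($h = \left(3^{3} + 79\right) \left(-70\right) = \left(27 + 79\right) \left(-70\right) = 106 \left(-70\right) = -7420$)
$r{\left(z \right)} + h = 205 - 7420 = -7215$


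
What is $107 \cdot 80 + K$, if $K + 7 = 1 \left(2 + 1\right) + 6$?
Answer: $8562$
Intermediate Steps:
$K = 2$ ($K = -7 + \left(1 \left(2 + 1\right) + 6\right) = -7 + \left(1 \cdot 3 + 6\right) = -7 + \left(3 + 6\right) = -7 + 9 = 2$)
$107 \cdot 80 + K = 107 \cdot 80 + 2 = 8560 + 2 = 8562$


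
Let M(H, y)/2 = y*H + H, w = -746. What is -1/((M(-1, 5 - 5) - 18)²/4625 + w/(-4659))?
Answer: -861915/212554 ≈ -4.0550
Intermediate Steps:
M(H, y) = 2*H + 2*H*y (M(H, y) = 2*(y*H + H) = 2*(H*y + H) = 2*(H + H*y) = 2*H + 2*H*y)
-1/((M(-1, 5 - 5) - 18)²/4625 + w/(-4659)) = -1/((2*(-1)*(1 + (5 - 5)) - 18)²/4625 - 746/(-4659)) = -1/((2*(-1)*(1 + 0) - 18)²*(1/4625) - 746*(-1/4659)) = -1/((2*(-1)*1 - 18)²*(1/4625) + 746/4659) = -1/((-2 - 18)²*(1/4625) + 746/4659) = -1/((-20)²*(1/4625) + 746/4659) = -1/(400*(1/4625) + 746/4659) = -1/(16/185 + 746/4659) = -1/212554/861915 = -1*861915/212554 = -861915/212554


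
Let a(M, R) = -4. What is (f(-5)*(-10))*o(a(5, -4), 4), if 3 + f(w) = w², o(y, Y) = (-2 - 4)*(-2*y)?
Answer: 10560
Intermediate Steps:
o(y, Y) = 12*y (o(y, Y) = -(-12)*y = 12*y)
f(w) = -3 + w²
(f(-5)*(-10))*o(a(5, -4), 4) = ((-3 + (-5)²)*(-10))*(12*(-4)) = ((-3 + 25)*(-10))*(-48) = (22*(-10))*(-48) = -220*(-48) = 10560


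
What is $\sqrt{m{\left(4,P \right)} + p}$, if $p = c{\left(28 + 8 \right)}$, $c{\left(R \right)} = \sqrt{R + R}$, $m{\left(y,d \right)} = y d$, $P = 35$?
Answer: $\sqrt{140 + 6 \sqrt{2}} \approx 12.185$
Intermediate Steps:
$m{\left(y,d \right)} = d y$
$c{\left(R \right)} = \sqrt{2} \sqrt{R}$ ($c{\left(R \right)} = \sqrt{2 R} = \sqrt{2} \sqrt{R}$)
$p = 6 \sqrt{2}$ ($p = \sqrt{2} \sqrt{28 + 8} = \sqrt{2} \sqrt{36} = \sqrt{2} \cdot 6 = 6 \sqrt{2} \approx 8.4853$)
$\sqrt{m{\left(4,P \right)} + p} = \sqrt{35 \cdot 4 + 6 \sqrt{2}} = \sqrt{140 + 6 \sqrt{2}}$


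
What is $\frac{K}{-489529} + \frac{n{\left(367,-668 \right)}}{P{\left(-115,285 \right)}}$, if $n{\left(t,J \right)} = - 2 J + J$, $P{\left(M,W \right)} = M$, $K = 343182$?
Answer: $- \frac{366471302}{56295835} \approx -6.5097$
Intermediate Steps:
$n{\left(t,J \right)} = - J$
$\frac{K}{-489529} + \frac{n{\left(367,-668 \right)}}{P{\left(-115,285 \right)}} = \frac{343182}{-489529} + \frac{\left(-1\right) \left(-668\right)}{-115} = 343182 \left(- \frac{1}{489529}\right) + 668 \left(- \frac{1}{115}\right) = - \frac{343182}{489529} - \frac{668}{115} = - \frac{366471302}{56295835}$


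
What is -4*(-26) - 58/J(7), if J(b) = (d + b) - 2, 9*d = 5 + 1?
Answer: 1594/17 ≈ 93.765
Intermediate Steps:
d = ⅔ (d = (5 + 1)/9 = (⅑)*6 = ⅔ ≈ 0.66667)
J(b) = -4/3 + b (J(b) = (⅔ + b) - 2 = -4/3 + b)
-4*(-26) - 58/J(7) = -4*(-26) - 58/(-4/3 + 7) = 104 - 58/(17/3) = 104 + (3/17)*(-58) = 104 - 174/17 = 1594/17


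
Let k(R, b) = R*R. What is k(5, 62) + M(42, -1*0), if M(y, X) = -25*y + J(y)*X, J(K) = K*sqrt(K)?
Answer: -1025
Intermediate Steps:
J(K) = K**(3/2)
k(R, b) = R**2
M(y, X) = -25*y + X*y**(3/2) (M(y, X) = -25*y + y**(3/2)*X = -25*y + X*y**(3/2))
k(5, 62) + M(42, -1*0) = 5**2 + (-25*42 + (-1*0)*42**(3/2)) = 25 + (-1050 + 0*(42*sqrt(42))) = 25 + (-1050 + 0) = 25 - 1050 = -1025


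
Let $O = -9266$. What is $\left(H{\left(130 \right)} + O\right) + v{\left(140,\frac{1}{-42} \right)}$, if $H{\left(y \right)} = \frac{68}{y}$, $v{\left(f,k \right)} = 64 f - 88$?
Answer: $- \frac{25576}{65} \approx -393.48$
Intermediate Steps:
$v{\left(f,k \right)} = -88 + 64 f$
$\left(H{\left(130 \right)} + O\right) + v{\left(140,\frac{1}{-42} \right)} = \left(\frac{68}{130} - 9266\right) + \left(-88 + 64 \cdot 140\right) = \left(68 \cdot \frac{1}{130} - 9266\right) + \left(-88 + 8960\right) = \left(\frac{34}{65} - 9266\right) + 8872 = - \frac{602256}{65} + 8872 = - \frac{25576}{65}$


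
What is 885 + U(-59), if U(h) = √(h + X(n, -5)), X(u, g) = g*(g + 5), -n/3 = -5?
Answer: 885 + I*√59 ≈ 885.0 + 7.6811*I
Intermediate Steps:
n = 15 (n = -3*(-5) = 15)
X(u, g) = g*(5 + g)
U(h) = √h (U(h) = √(h - 5*(5 - 5)) = √(h - 5*0) = √(h + 0) = √h)
885 + U(-59) = 885 + √(-59) = 885 + I*√59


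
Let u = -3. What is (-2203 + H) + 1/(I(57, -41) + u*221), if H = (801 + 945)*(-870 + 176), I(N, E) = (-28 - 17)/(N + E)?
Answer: -12931964347/10653 ≈ -1.2139e+6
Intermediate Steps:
I(N, E) = -45/(E + N)
H = -1211724 (H = 1746*(-694) = -1211724)
(-2203 + H) + 1/(I(57, -41) + u*221) = (-2203 - 1211724) + 1/(-45/(-41 + 57) - 3*221) = -1213927 + 1/(-45/16 - 663) = -1213927 + 1/(-10653/16) = -1213927 - 16/10653 = -12931964347/10653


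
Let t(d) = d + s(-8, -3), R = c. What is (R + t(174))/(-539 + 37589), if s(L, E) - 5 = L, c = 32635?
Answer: 16403/18525 ≈ 0.88545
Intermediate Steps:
s(L, E) = 5 + L
R = 32635
t(d) = -3 + d (t(d) = d + (5 - 8) = d - 3 = -3 + d)
(R + t(174))/(-539 + 37589) = (32635 + (-3 + 174))/(-539 + 37589) = (32635 + 171)/37050 = 32806*(1/37050) = 16403/18525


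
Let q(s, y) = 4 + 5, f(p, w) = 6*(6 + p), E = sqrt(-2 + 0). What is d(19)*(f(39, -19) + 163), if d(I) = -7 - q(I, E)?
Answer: -6928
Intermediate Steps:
E = I*sqrt(2) (E = sqrt(-2) = I*sqrt(2) ≈ 1.4142*I)
f(p, w) = 36 + 6*p
q(s, y) = 9
d(I) = -16 (d(I) = -7 - 1*9 = -7 - 9 = -16)
d(19)*(f(39, -19) + 163) = -16*((36 + 6*39) + 163) = -16*((36 + 234) + 163) = -16*(270 + 163) = -16*433 = -6928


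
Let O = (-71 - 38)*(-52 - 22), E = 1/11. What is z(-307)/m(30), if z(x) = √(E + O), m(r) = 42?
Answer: √975997/462 ≈ 2.1384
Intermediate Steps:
E = 1/11 ≈ 0.090909
O = 8066 (O = -109*(-74) = 8066)
z(x) = √975997/11 (z(x) = √(1/11 + 8066) = √(88727/11) = √975997/11)
z(-307)/m(30) = (√975997/11)/42 = (√975997/11)*(1/42) = √975997/462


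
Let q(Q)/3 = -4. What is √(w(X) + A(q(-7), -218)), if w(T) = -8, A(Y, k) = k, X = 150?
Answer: I*√226 ≈ 15.033*I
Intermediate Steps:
q(Q) = -12 (q(Q) = 3*(-4) = -12)
√(w(X) + A(q(-7), -218)) = √(-8 - 218) = √(-226) = I*√226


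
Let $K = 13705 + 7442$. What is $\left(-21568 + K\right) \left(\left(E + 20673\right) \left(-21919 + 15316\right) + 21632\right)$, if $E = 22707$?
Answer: $120581349868$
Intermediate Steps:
$K = 21147$
$\left(-21568 + K\right) \left(\left(E + 20673\right) \left(-21919 + 15316\right) + 21632\right) = \left(-21568 + 21147\right) \left(\left(22707 + 20673\right) \left(-21919 + 15316\right) + 21632\right) = - 421 \left(43380 \left(-6603\right) + 21632\right) = - 421 \left(-286438140 + 21632\right) = \left(-421\right) \left(-286416508\right) = 120581349868$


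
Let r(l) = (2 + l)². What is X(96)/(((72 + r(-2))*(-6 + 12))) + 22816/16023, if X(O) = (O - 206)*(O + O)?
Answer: -2281592/48069 ≈ -47.465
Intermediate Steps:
X(O) = 2*O*(-206 + O) (X(O) = (-206 + O)*(2*O) = 2*O*(-206 + O))
X(96)/(((72 + r(-2))*(-6 + 12))) + 22816/16023 = (2*96*(-206 + 96))/(((72 + (2 - 2)²)*(-6 + 12))) + 22816/16023 = (2*96*(-110))/(((72 + 0²)*6)) + 22816*(1/16023) = -21120*1/(6*(72 + 0)) + 22816/16023 = -21120/(72*6) + 22816/16023 = -21120/432 + 22816/16023 = -21120*1/432 + 22816/16023 = -440/9 + 22816/16023 = -2281592/48069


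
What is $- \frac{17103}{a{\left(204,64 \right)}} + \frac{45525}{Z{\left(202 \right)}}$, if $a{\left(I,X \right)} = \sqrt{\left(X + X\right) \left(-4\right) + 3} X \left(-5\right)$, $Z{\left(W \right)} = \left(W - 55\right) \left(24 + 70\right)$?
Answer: $\frac{15175}{4606} - \frac{17103 i \sqrt{509}}{162880} \approx 3.2946 - 2.369 i$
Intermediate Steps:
$Z{\left(W \right)} = -5170 + 94 W$ ($Z{\left(W \right)} = \left(-55 + W\right) 94 = -5170 + 94 W$)
$a{\left(I,X \right)} = - 5 X \sqrt{3 - 8 X}$ ($a{\left(I,X \right)} = \sqrt{2 X \left(-4\right) + 3} X \left(-5\right) = \sqrt{- 8 X + 3} X \left(-5\right) = \sqrt{3 - 8 X} X \left(-5\right) = X \sqrt{3 - 8 X} \left(-5\right) = - 5 X \sqrt{3 - 8 X}$)
$- \frac{17103}{a{\left(204,64 \right)}} + \frac{45525}{Z{\left(202 \right)}} = - \frac{17103}{\left(-5\right) 64 \sqrt{3 - 512}} + \frac{45525}{-5170 + 94 \cdot 202} = - \frac{17103}{\left(-5\right) 64 \sqrt{3 - 512}} + \frac{45525}{-5170 + 18988} = - \frac{17103}{\left(-5\right) 64 \sqrt{-509}} + \frac{45525}{13818} = - \frac{17103}{\left(-5\right) 64 i \sqrt{509}} + 45525 \cdot \frac{1}{13818} = - \frac{17103}{\left(-320\right) i \sqrt{509}} + \frac{15175}{4606} = - 17103 \frac{i \sqrt{509}}{162880} + \frac{15175}{4606} = - \frac{17103 i \sqrt{509}}{162880} + \frac{15175}{4606} = \frac{15175}{4606} - \frac{17103 i \sqrt{509}}{162880}$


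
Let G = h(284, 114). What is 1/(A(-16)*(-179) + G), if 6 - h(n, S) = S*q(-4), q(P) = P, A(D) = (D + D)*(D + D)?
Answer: -1/182834 ≈ -5.4694e-6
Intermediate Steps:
A(D) = 4*D² (A(D) = (2*D)*(2*D) = 4*D²)
h(n, S) = 6 + 4*S (h(n, S) = 6 - S*(-4) = 6 - (-4)*S = 6 + 4*S)
G = 462 (G = 6 + 4*114 = 6 + 456 = 462)
1/(A(-16)*(-179) + G) = 1/((4*(-16)²)*(-179) + 462) = 1/((4*256)*(-179) + 462) = 1/(1024*(-179) + 462) = 1/(-183296 + 462) = 1/(-182834) = -1/182834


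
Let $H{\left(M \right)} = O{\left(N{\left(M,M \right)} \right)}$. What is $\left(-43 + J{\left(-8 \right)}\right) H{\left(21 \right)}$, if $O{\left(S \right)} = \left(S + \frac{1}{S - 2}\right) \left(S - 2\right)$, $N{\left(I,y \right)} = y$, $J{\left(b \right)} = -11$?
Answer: $-21600$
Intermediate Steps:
$O{\left(S \right)} = \left(-2 + S\right) \left(S + \frac{1}{-2 + S}\right)$ ($O{\left(S \right)} = \left(S + \frac{1}{-2 + S}\right) \left(-2 + S\right) = \left(-2 + S\right) \left(S + \frac{1}{-2 + S}\right)$)
$H{\left(M \right)} = 1 + M^{2} - 2 M$
$\left(-43 + J{\left(-8 \right)}\right) H{\left(21 \right)} = \left(-43 - 11\right) \left(1 + 21^{2} - 42\right) = - 54 \left(1 + 441 - 42\right) = \left(-54\right) 400 = -21600$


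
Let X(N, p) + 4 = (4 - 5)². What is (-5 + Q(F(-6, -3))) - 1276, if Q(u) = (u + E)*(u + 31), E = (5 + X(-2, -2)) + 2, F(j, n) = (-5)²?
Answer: 343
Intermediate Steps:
X(N, p) = -3 (X(N, p) = -4 + (4 - 5)² = -4 + (-1)² = -4 + 1 = -3)
F(j, n) = 25
E = 4 (E = (5 - 3) + 2 = 2 + 2 = 4)
Q(u) = (4 + u)*(31 + u) (Q(u) = (u + 4)*(u + 31) = (4 + u)*(31 + u))
(-5 + Q(F(-6, -3))) - 1276 = (-5 + (124 + 25² + 35*25)) - 1276 = (-5 + (124 + 625 + 875)) - 1276 = (-5 + 1624) - 1276 = 1619 - 1276 = 343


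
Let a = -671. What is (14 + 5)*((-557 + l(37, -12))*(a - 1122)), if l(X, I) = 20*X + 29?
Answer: -7222204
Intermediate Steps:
l(X, I) = 29 + 20*X
(14 + 5)*((-557 + l(37, -12))*(a - 1122)) = (14 + 5)*((-557 + (29 + 20*37))*(-671 - 1122)) = 19*((-557 + (29 + 740))*(-1793)) = 19*((-557 + 769)*(-1793)) = 19*(212*(-1793)) = 19*(-380116) = -7222204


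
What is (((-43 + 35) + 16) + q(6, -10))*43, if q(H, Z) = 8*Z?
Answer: -3096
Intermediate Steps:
(((-43 + 35) + 16) + q(6, -10))*43 = (((-43 + 35) + 16) + 8*(-10))*43 = ((-8 + 16) - 80)*43 = (8 - 80)*43 = -72*43 = -3096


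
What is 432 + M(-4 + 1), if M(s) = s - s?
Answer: 432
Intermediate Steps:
M(s) = 0
432 + M(-4 + 1) = 432 + 0 = 432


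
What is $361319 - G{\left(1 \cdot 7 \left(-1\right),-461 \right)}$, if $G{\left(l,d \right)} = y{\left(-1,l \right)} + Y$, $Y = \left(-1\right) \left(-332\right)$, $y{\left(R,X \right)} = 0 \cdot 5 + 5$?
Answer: $360982$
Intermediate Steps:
$y{\left(R,X \right)} = 5$ ($y{\left(R,X \right)} = 0 + 5 = 5$)
$Y = 332$
$G{\left(l,d \right)} = 337$ ($G{\left(l,d \right)} = 5 + 332 = 337$)
$361319 - G{\left(1 \cdot 7 \left(-1\right),-461 \right)} = 361319 - 337 = 360982$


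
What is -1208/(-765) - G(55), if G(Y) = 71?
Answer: -53107/765 ≈ -69.421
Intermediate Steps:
-1208/(-765) - G(55) = -1208/(-765) - 1*71 = -1208*(-1/765) - 71 = 1208/765 - 71 = -53107/765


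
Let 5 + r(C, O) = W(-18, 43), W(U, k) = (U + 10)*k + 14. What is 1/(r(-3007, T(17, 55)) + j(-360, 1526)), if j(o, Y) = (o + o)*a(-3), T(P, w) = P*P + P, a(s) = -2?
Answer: 1/1105 ≈ 0.00090498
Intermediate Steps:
T(P, w) = P + P**2 (T(P, w) = P**2 + P = P + P**2)
W(U, k) = 14 + k*(10 + U) (W(U, k) = (10 + U)*k + 14 = k*(10 + U) + 14 = 14 + k*(10 + U))
r(C, O) = -335 (r(C, O) = -5 + (14 + 10*43 - 18*43) = -5 + (14 + 430 - 774) = -5 - 330 = -335)
j(o, Y) = -4*o (j(o, Y) = (o + o)*(-2) = (2*o)*(-2) = -4*o)
1/(r(-3007, T(17, 55)) + j(-360, 1526)) = 1/(-335 - 4*(-360)) = 1/(-335 + 1440) = 1/1105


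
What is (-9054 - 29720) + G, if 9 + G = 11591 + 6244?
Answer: -20948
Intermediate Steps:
G = 17826 (G = -9 + (11591 + 6244) = -9 + 17835 = 17826)
(-9054 - 29720) + G = (-9054 - 29720) + 17826 = -38774 + 17826 = -20948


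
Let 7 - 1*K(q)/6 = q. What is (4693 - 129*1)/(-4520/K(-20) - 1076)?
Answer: -92421/22354 ≈ -4.1344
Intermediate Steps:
K(q) = 42 - 6*q
(4693 - 129*1)/(-4520/K(-20) - 1076) = (4693 - 129*1)/(-4520/(42 - 6*(-20)) - 1076) = (4693 - 129)/(-4520/(42 + 120) - 1076) = 4564/(-4520/162 - 1076) = 4564/(-4520*1/162 - 1076) = 4564/(-2260/81 - 1076) = 4564/(-89416/81) = 4564*(-81/89416) = -92421/22354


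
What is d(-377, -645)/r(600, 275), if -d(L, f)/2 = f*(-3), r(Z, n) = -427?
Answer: 3870/427 ≈ 9.0632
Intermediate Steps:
d(L, f) = 6*f (d(L, f) = -2*f*(-3) = -(-6)*f = 6*f)
d(-377, -645)/r(600, 275) = (6*(-645))/(-427) = -3870*(-1/427) = 3870/427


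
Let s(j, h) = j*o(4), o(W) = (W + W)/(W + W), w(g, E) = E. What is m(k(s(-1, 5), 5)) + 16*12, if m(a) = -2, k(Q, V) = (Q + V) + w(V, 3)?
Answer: 190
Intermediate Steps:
o(W) = 1 (o(W) = (2*W)/((2*W)) = (2*W)*(1/(2*W)) = 1)
s(j, h) = j (s(j, h) = j*1 = j)
k(Q, V) = 3 + Q + V (k(Q, V) = (Q + V) + 3 = 3 + Q + V)
m(k(s(-1, 5), 5)) + 16*12 = -2 + 16*12 = -2 + 192 = 190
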